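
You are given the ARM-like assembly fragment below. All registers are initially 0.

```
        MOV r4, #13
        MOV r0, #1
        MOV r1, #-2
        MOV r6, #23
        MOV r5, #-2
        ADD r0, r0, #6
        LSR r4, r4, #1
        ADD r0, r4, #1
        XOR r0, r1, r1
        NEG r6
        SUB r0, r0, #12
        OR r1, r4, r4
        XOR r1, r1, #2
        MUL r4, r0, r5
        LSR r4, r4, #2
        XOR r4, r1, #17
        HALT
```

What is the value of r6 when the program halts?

-23

r4=13
r0=1
r1=-2
r6=23
r5=-2
r0=1+6=7
r4=13>>1=6
r0=6+1=7
r0=(-2)^(-2)=0
r6=-(23)=-23
r0=0-12=-12
r1=6|6=6
r1=6^2=4
r4=(-12)*(-2)=24
r4=24>>2=6
r4=4^17=21
halt.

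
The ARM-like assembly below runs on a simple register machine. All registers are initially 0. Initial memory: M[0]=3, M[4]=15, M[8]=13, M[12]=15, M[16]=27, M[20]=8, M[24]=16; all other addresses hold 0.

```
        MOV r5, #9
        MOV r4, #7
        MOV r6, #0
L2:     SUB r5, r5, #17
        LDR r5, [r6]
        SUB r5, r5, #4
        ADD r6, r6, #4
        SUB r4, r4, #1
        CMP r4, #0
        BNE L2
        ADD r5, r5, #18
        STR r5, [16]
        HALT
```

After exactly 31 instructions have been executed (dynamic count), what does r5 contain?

11

after MOV r5, #9: r5=9
after MOV r4, #7: r4=7
after MOV r6, #0: r6=0
after SUB r5, r5, #17: r5=9-17=-8
after LDR r5, [r6]: r5=M[0]=3
after SUB r5, r5, #4: r5=3-4=-1
after ADD r6, r6, #4: r6=0+4=4
after SUB r4, r4, #1: r4=7-1=6
CMP r4, #0  (cmp 6,0)
BNE L2: taken
after SUB r5, r5, #17: r5=(-1)-17=-18
after LDR r5, [r6]: r5=M[4]=15
after SUB r5, r5, #4: r5=15-4=11
after ADD r6, r6, #4: r6=4+4=8
after SUB r4, r4, #1: r4=6-1=5
CMP r4, #0  (cmp 5,0)
BNE L2: taken
after SUB r5, r5, #17: r5=11-17=-6
after LDR r5, [r6]: r5=M[8]=13
after SUB r5, r5, #4: r5=13-4=9
after ADD r6, r6, #4: r6=8+4=12
after SUB r4, r4, #1: r4=5-1=4
CMP r4, #0  (cmp 4,0)
BNE L2: taken
after SUB r5, r5, #17: r5=9-17=-8
after LDR r5, [r6]: r5=M[12]=15
after SUB r5, r5, #4: r5=15-4=11
after ADD r6, r6, #4: r6=12+4=16
after SUB r4, r4, #1: r4=4-1=3
CMP r4, #0  (cmp 3,0)
BNE L2: taken
After step 31: r5 = 11.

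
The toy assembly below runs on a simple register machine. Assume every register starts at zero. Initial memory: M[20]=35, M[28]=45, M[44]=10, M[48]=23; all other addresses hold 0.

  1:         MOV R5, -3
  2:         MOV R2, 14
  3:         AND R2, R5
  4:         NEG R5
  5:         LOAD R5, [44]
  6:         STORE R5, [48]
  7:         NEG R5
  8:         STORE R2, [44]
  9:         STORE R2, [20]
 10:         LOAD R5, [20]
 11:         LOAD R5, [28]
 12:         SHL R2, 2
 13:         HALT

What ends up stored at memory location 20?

12

after MOV R5, -3: R5=-3
after MOV R2, 14: R2=14
after AND R2, R5: R2=14&(-3)=12
after NEG R5: R5=-(-3)=3
after LOAD R5, [44]: R5=M[44]=10
STORE R5, [48] → M[48]=10
after NEG R5: R5=-(10)=-10
STORE R2, [44] → M[44]=12
STORE R2, [20] → M[20]=12
after LOAD R5, [20]: R5=M[20]=12
after LOAD R5, [28]: R5=M[28]=45
after SHL R2, 2: R2=12<<2=48
halt.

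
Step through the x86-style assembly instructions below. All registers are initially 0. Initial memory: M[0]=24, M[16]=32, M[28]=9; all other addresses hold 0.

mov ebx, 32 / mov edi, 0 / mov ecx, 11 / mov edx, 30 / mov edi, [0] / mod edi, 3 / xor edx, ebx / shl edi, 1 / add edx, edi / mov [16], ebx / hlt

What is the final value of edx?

after mov ebx, 32: ebx=32
after mov edi, 0: edi=0
after mov ecx, 11: ecx=11
after mov edx, 30: edx=30
after mov edi, [0]: edi=M[0]=24
after mod edi, 3: edi=24%3=0
after xor edx, ebx: edx=30^32=62
after shl edi, 1: edi=0<<1=0
after add edx, edi: edx=62+0=62
mov [16], ebx → M[16]=32
halt.

62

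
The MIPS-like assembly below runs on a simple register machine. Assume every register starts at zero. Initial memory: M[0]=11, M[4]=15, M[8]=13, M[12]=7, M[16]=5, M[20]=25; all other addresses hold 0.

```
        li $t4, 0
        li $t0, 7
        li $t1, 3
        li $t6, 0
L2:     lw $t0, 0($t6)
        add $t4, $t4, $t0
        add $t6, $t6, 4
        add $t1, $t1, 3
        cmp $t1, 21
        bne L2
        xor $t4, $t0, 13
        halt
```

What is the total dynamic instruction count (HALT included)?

42

li $t4, 0 → $t4=0
li $t0, 7 → $t0=7
li $t1, 3 → $t1=3
li $t6, 0 → $t6=0
lw $t0, 0($t6) → $t0=M[0]=11
add $t4, $t4, $t0 → $t4=0+11=11
add $t6, $t6, 4 → $t6=0+4=4
add $t1, $t1, 3 → $t1=3+3=6
cmp $t1, 21  (cmp 6,21)
bne L2: taken
lw $t0, 0($t6) → $t0=M[4]=15
add $t4, $t4, $t0 → $t4=11+15=26
add $t6, $t6, 4 → $t6=4+4=8
add $t1, $t1, 3 → $t1=6+3=9
cmp $t1, 21  (cmp 9,21)
bne L2: taken
lw $t0, 0($t6) → $t0=M[8]=13
add $t4, $t4, $t0 → $t4=26+13=39
add $t6, $t6, 4 → $t6=8+4=12
add $t1, $t1, 3 → $t1=9+3=12
cmp $t1, 21  (cmp 12,21)
bne L2: taken
lw $t0, 0($t6) → $t0=M[12]=7
add $t4, $t4, $t0 → $t4=39+7=46
add $t6, $t6, 4 → $t6=12+4=16
add $t1, $t1, 3 → $t1=12+3=15
cmp $t1, 21  (cmp 15,21)
bne L2: taken
lw $t0, 0($t6) → $t0=M[16]=5
add $t4, $t4, $t0 → $t4=46+5=51
add $t6, $t6, 4 → $t6=16+4=20
add $t1, $t1, 3 → $t1=15+3=18
cmp $t1, 21  (cmp 18,21)
bne L2: taken
lw $t0, 0($t6) → $t0=M[20]=25
add $t4, $t4, $t0 → $t4=51+25=76
add $t6, $t6, 4 → $t6=20+4=24
add $t1, $t1, 3 → $t1=18+3=21
cmp $t1, 21  (cmp 21,21)
bne L2: not taken
xor $t4, $t0, 13 → $t4=25^13=20
halt.
Total executed instructions: 42.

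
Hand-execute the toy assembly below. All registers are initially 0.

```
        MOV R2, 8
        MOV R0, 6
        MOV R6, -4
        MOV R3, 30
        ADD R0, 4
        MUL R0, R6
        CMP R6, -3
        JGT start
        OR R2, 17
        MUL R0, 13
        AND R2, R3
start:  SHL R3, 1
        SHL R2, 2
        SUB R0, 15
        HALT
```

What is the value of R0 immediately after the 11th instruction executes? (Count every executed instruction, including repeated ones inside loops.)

-520

MOV R2, 8 → R2=8
MOV R0, 6 → R0=6
MOV R6, -4 → R6=-4
MOV R3, 30 → R3=30
ADD R0, 4 → R0=6+4=10
MUL R0, R6 → R0=10*(-4)=-40
CMP R6, -3  (cmp -4,-3)
JGT start: not taken
OR R2, 17 → R2=8|17=25
MUL R0, 13 → R0=(-40)*13=-520
AND R2, R3 → R2=25&30=24
After step 11: R0 = -520.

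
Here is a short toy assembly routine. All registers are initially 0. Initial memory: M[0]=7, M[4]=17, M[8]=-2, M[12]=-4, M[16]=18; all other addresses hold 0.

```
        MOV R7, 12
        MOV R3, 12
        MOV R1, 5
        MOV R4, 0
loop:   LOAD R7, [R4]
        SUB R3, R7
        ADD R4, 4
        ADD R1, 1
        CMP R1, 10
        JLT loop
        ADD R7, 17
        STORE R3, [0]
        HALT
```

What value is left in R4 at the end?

after MOV R7, 12: R7=12
after MOV R3, 12: R3=12
after MOV R1, 5: R1=5
after MOV R4, 0: R4=0
after LOAD R7, [R4]: R7=M[0]=7
after SUB R3, R7: R3=12-7=5
after ADD R4, 4: R4=0+4=4
after ADD R1, 1: R1=5+1=6
CMP R1, 10  (cmp 6,10)
JLT loop: taken
after LOAD R7, [R4]: R7=M[4]=17
after SUB R3, R7: R3=5-17=-12
after ADD R4, 4: R4=4+4=8
after ADD R1, 1: R1=6+1=7
CMP R1, 10  (cmp 7,10)
JLT loop: taken
after LOAD R7, [R4]: R7=M[8]=-2
after SUB R3, R7: R3=(-12)-(-2)=-10
after ADD R4, 4: R4=8+4=12
after ADD R1, 1: R1=7+1=8
CMP R1, 10  (cmp 8,10)
JLT loop: taken
after LOAD R7, [R4]: R7=M[12]=-4
after SUB R3, R7: R3=(-10)-(-4)=-6
after ADD R4, 4: R4=12+4=16
after ADD R1, 1: R1=8+1=9
CMP R1, 10  (cmp 9,10)
JLT loop: taken
after LOAD R7, [R4]: R7=M[16]=18
after SUB R3, R7: R3=(-6)-18=-24
after ADD R4, 4: R4=16+4=20
after ADD R1, 1: R1=9+1=10
CMP R1, 10  (cmp 10,10)
JLT loop: not taken
after ADD R7, 17: R7=18+17=35
STORE R3, [0] → M[0]=-24
halt.

20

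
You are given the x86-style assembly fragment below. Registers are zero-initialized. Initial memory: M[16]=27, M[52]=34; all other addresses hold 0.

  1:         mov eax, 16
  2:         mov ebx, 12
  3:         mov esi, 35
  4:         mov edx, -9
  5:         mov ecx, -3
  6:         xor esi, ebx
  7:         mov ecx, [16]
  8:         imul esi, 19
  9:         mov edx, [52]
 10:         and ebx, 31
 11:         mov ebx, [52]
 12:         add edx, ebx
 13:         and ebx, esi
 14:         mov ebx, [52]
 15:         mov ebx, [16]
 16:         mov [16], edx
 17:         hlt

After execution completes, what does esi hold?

893

mov eax, 16 → eax=16
mov ebx, 12 → ebx=12
mov esi, 35 → esi=35
mov edx, -9 → edx=-9
mov ecx, -3 → ecx=-3
xor esi, ebx → esi=35^12=47
mov ecx, [16] → ecx=M[16]=27
imul esi, 19 → esi=47*19=893
mov edx, [52] → edx=M[52]=34
and ebx, 31 → ebx=12&31=12
mov ebx, [52] → ebx=M[52]=34
add edx, ebx → edx=34+34=68
and ebx, esi → ebx=34&893=32
mov ebx, [52] → ebx=M[52]=34
mov ebx, [16] → ebx=M[16]=27
mov [16], edx → M[16]=68
halt.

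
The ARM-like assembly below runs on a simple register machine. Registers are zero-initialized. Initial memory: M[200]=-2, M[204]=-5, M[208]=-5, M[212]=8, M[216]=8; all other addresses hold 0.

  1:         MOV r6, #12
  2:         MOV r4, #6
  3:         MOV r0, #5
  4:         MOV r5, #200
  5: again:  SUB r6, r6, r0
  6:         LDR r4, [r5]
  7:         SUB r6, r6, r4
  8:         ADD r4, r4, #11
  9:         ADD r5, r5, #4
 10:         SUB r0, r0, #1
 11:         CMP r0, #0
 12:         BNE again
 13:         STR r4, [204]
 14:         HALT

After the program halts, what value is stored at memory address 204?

r6=12
r4=6
r0=5
r5=200
r6=12-5=7
r4=M[200]=-2
r6=7-(-2)=9
r4=(-2)+11=9
r5=200+4=204
r0=5-1=4
CMP r0, #0  (cmp 4,0)
BNE again: taken
r6=9-4=5
r4=M[204]=-5
r6=5-(-5)=10
r4=(-5)+11=6
r5=204+4=208
r0=4-1=3
CMP r0, #0  (cmp 3,0)
BNE again: taken
r6=10-3=7
r4=M[208]=-5
r6=7-(-5)=12
r4=(-5)+11=6
r5=208+4=212
r0=3-1=2
CMP r0, #0  (cmp 2,0)
BNE again: taken
r6=12-2=10
r4=M[212]=8
r6=10-8=2
r4=8+11=19
r5=212+4=216
r0=2-1=1
CMP r0, #0  (cmp 1,0)
BNE again: taken
r6=2-1=1
r4=M[216]=8
r6=1-8=-7
r4=8+11=19
r5=216+4=220
r0=1-1=0
CMP r0, #0  (cmp 0,0)
BNE again: not taken
STR r4, [204] → M[204]=19
halt.

19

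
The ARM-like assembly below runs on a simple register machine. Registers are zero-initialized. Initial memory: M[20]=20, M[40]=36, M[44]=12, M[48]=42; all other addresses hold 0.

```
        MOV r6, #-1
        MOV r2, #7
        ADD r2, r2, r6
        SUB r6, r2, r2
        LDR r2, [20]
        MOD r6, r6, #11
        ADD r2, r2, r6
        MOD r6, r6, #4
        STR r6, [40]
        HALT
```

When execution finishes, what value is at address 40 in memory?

after MOV r6, #-1: r6=-1
after MOV r2, #7: r2=7
after ADD r2, r2, r6: r2=7+(-1)=6
after SUB r6, r2, r2: r6=6-6=0
after LDR r2, [20]: r2=M[20]=20
after MOD r6, r6, #11: r6=0%11=0
after ADD r2, r2, r6: r2=20+0=20
after MOD r6, r6, #4: r6=0%4=0
STR r6, [40] → M[40]=0
halt.

0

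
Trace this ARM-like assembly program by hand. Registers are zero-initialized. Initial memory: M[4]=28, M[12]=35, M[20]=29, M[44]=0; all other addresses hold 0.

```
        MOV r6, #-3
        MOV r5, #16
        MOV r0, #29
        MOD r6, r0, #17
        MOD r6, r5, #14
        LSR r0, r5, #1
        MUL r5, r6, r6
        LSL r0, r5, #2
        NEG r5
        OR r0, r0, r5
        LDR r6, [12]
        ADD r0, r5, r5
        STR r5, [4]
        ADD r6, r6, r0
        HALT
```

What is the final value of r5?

after MOV r6, #-3: r6=-3
after MOV r5, #16: r5=16
after MOV r0, #29: r0=29
after MOD r6, r0, #17: r6=29%17=12
after MOD r6, r5, #14: r6=16%14=2
after LSR r0, r5, #1: r0=16>>1=8
after MUL r5, r6, r6: r5=2*2=4
after LSL r0, r5, #2: r0=4<<2=16
after NEG r5: r5=-(4)=-4
after OR r0, r0, r5: r0=16|(-4)=-4
after LDR r6, [12]: r6=M[12]=35
after ADD r0, r5, r5: r0=(-4)+(-4)=-8
STR r5, [4] → M[4]=-4
after ADD r6, r6, r0: r6=35+(-8)=27
halt.

-4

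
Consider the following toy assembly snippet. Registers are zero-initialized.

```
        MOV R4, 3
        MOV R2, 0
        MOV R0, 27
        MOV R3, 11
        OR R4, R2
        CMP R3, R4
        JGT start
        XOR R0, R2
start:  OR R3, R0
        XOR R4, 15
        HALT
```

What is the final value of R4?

R4=3
R2=0
R0=27
R3=11
R4=3|0=3
CMP R3, R4  (cmp 11,3)
JGT start: taken
R3=11|27=27
R4=3^15=12
halt.

12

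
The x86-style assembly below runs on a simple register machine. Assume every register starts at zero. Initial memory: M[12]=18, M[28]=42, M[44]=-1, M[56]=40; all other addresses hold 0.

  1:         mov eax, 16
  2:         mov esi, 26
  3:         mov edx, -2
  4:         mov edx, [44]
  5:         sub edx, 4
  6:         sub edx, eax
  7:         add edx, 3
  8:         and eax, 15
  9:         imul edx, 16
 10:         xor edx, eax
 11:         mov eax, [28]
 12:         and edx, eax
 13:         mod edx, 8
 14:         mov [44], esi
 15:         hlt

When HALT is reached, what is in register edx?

mov eax, 16 → eax=16
mov esi, 26 → esi=26
mov edx, -2 → edx=-2
mov edx, [44] → edx=M[44]=-1
sub edx, 4 → edx=(-1)-4=-5
sub edx, eax → edx=(-5)-16=-21
add edx, 3 → edx=(-21)+3=-18
and eax, 15 → eax=16&15=0
imul edx, 16 → edx=(-18)*16=-288
xor edx, eax → edx=(-288)^0=-288
mov eax, [28] → eax=M[28]=42
and edx, eax → edx=(-288)&42=32
mod edx, 8 → edx=32%8=0
mov [44], esi → M[44]=26
halt.

0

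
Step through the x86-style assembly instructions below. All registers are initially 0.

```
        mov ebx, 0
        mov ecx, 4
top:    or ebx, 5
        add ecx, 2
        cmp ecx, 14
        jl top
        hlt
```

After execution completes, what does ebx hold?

after mov ebx, 0: ebx=0
after mov ecx, 4: ecx=4
after or ebx, 5: ebx=0|5=5
after add ecx, 2: ecx=4+2=6
cmp ecx, 14  (cmp 6,14)
jl top: taken
after or ebx, 5: ebx=5|5=5
after add ecx, 2: ecx=6+2=8
cmp ecx, 14  (cmp 8,14)
jl top: taken
after or ebx, 5: ebx=5|5=5
after add ecx, 2: ecx=8+2=10
cmp ecx, 14  (cmp 10,14)
jl top: taken
after or ebx, 5: ebx=5|5=5
after add ecx, 2: ecx=10+2=12
cmp ecx, 14  (cmp 12,14)
jl top: taken
after or ebx, 5: ebx=5|5=5
after add ecx, 2: ecx=12+2=14
cmp ecx, 14  (cmp 14,14)
jl top: not taken
halt.

5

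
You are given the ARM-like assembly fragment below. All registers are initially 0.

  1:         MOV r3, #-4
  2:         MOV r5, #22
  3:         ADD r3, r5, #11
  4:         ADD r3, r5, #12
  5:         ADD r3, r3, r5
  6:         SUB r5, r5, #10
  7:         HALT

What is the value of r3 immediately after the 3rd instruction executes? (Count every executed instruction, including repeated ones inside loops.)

33

MOV r3, #-4 → r3=-4
MOV r5, #22 → r5=22
ADD r3, r5, #11 → r3=22+11=33
After step 3: r3 = 33.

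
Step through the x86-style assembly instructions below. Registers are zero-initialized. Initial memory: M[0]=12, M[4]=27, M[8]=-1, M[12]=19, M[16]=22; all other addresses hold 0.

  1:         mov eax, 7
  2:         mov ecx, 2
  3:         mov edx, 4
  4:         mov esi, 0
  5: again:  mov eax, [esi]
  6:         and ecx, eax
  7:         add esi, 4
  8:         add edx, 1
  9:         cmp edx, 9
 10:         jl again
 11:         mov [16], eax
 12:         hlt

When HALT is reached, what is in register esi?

eax=7
ecx=2
edx=4
esi=0
eax=M[0]=12
ecx=2&12=0
esi=0+4=4
edx=4+1=5
cmp edx, 9  (cmp 5,9)
jl again: taken
eax=M[4]=27
ecx=0&27=0
esi=4+4=8
edx=5+1=6
cmp edx, 9  (cmp 6,9)
jl again: taken
eax=M[8]=-1
ecx=0&(-1)=0
esi=8+4=12
edx=6+1=7
cmp edx, 9  (cmp 7,9)
jl again: taken
eax=M[12]=19
ecx=0&19=0
esi=12+4=16
edx=7+1=8
cmp edx, 9  (cmp 8,9)
jl again: taken
eax=M[16]=22
ecx=0&22=0
esi=16+4=20
edx=8+1=9
cmp edx, 9  (cmp 9,9)
jl again: not taken
mov [16], eax → M[16]=22
halt.

20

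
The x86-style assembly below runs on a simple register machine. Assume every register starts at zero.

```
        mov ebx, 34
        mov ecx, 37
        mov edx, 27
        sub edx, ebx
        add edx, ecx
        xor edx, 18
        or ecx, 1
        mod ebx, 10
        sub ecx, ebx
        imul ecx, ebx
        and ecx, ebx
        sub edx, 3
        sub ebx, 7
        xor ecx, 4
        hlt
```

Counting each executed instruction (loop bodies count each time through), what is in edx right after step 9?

ebx=34
ecx=37
edx=27
edx=27-34=-7
edx=(-7)+37=30
edx=30^18=12
ecx=37|1=37
ebx=34%10=4
ecx=37-4=33
After step 9: edx = 12.

12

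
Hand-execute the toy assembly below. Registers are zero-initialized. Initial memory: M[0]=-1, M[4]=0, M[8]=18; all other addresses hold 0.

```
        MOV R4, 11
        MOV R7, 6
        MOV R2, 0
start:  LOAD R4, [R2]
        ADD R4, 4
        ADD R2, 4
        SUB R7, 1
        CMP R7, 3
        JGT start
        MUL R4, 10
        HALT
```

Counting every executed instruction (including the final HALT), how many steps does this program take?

23

R4=11
R7=6
R2=0
R4=M[0]=-1
R4=(-1)+4=3
R2=0+4=4
R7=6-1=5
CMP R7, 3  (cmp 5,3)
JGT start: taken
R4=M[4]=0
R4=0+4=4
R2=4+4=8
R7=5-1=4
CMP R7, 3  (cmp 4,3)
JGT start: taken
R4=M[8]=18
R4=18+4=22
R2=8+4=12
R7=4-1=3
CMP R7, 3  (cmp 3,3)
JGT start: not taken
R4=22*10=220
halt.
Total executed instructions: 23.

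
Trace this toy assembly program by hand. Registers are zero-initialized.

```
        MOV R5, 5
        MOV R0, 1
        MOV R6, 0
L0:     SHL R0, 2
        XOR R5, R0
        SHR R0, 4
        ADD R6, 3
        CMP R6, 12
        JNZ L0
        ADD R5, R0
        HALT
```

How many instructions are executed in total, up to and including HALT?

R5=5
R0=1
R6=0
R0=1<<2=4
R5=5^4=1
R0=4>>4=0
R6=0+3=3
CMP R6, 12  (cmp 3,12)
JNZ L0: taken
R0=0<<2=0
R5=1^0=1
R0=0>>4=0
R6=3+3=6
CMP R6, 12  (cmp 6,12)
JNZ L0: taken
R0=0<<2=0
R5=1^0=1
R0=0>>4=0
R6=6+3=9
CMP R6, 12  (cmp 9,12)
JNZ L0: taken
R0=0<<2=0
R5=1^0=1
R0=0>>4=0
R6=9+3=12
CMP R6, 12  (cmp 12,12)
JNZ L0: not taken
R5=1+0=1
halt.
Total executed instructions: 29.

29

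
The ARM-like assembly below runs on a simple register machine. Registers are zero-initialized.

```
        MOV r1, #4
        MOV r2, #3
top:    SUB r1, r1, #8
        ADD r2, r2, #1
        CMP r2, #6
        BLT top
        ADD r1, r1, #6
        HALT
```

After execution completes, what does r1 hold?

after MOV r1, #4: r1=4
after MOV r2, #3: r2=3
after SUB r1, r1, #8: r1=4-8=-4
after ADD r2, r2, #1: r2=3+1=4
CMP r2, #6  (cmp 4,6)
BLT top: taken
after SUB r1, r1, #8: r1=(-4)-8=-12
after ADD r2, r2, #1: r2=4+1=5
CMP r2, #6  (cmp 5,6)
BLT top: taken
after SUB r1, r1, #8: r1=(-12)-8=-20
after ADD r2, r2, #1: r2=5+1=6
CMP r2, #6  (cmp 6,6)
BLT top: not taken
after ADD r1, r1, #6: r1=(-20)+6=-14
halt.

-14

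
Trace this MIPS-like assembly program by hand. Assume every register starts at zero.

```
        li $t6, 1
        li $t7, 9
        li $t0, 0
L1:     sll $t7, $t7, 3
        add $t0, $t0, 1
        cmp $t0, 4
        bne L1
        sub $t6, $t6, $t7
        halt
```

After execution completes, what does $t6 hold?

$t6=1
$t7=9
$t0=0
$t7=9<<3=72
$t0=0+1=1
cmp $t0, 4  (cmp 1,4)
bne L1: taken
$t7=72<<3=576
$t0=1+1=2
cmp $t0, 4  (cmp 2,4)
bne L1: taken
$t7=576<<3=4608
$t0=2+1=3
cmp $t0, 4  (cmp 3,4)
bne L1: taken
$t7=4608<<3=36864
$t0=3+1=4
cmp $t0, 4  (cmp 4,4)
bne L1: not taken
$t6=1-36864=-36863
halt.

-36863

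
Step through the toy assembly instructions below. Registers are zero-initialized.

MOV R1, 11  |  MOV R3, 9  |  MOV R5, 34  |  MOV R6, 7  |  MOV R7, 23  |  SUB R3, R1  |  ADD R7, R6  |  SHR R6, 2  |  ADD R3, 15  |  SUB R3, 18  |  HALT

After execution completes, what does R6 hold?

1

R1=11
R3=9
R5=34
R6=7
R7=23
R3=9-11=-2
R7=23+7=30
R6=7>>2=1
R3=(-2)+15=13
R3=13-18=-5
halt.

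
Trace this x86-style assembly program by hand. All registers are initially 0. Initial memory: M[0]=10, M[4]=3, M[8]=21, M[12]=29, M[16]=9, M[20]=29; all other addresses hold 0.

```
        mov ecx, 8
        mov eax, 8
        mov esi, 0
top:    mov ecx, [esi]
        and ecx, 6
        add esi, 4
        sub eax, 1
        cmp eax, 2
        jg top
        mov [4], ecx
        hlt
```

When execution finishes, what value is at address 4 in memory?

4

after mov ecx, 8: ecx=8
after mov eax, 8: eax=8
after mov esi, 0: esi=0
after mov ecx, [esi]: ecx=M[0]=10
after and ecx, 6: ecx=10&6=2
after add esi, 4: esi=0+4=4
after sub eax, 1: eax=8-1=7
cmp eax, 2  (cmp 7,2)
jg top: taken
after mov ecx, [esi]: ecx=M[4]=3
after and ecx, 6: ecx=3&6=2
after add esi, 4: esi=4+4=8
after sub eax, 1: eax=7-1=6
cmp eax, 2  (cmp 6,2)
jg top: taken
after mov ecx, [esi]: ecx=M[8]=21
after and ecx, 6: ecx=21&6=4
after add esi, 4: esi=8+4=12
after sub eax, 1: eax=6-1=5
cmp eax, 2  (cmp 5,2)
jg top: taken
after mov ecx, [esi]: ecx=M[12]=29
after and ecx, 6: ecx=29&6=4
after add esi, 4: esi=12+4=16
after sub eax, 1: eax=5-1=4
cmp eax, 2  (cmp 4,2)
jg top: taken
after mov ecx, [esi]: ecx=M[16]=9
after and ecx, 6: ecx=9&6=0
after add esi, 4: esi=16+4=20
after sub eax, 1: eax=4-1=3
cmp eax, 2  (cmp 3,2)
jg top: taken
after mov ecx, [esi]: ecx=M[20]=29
after and ecx, 6: ecx=29&6=4
after add esi, 4: esi=20+4=24
after sub eax, 1: eax=3-1=2
cmp eax, 2  (cmp 2,2)
jg top: not taken
mov [4], ecx → M[4]=4
halt.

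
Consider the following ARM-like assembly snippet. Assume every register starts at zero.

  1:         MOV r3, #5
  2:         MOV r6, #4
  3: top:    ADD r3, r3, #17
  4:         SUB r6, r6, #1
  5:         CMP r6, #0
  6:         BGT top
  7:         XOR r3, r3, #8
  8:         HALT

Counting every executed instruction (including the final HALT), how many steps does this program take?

20

after MOV r3, #5: r3=5
after MOV r6, #4: r6=4
after ADD r3, r3, #17: r3=5+17=22
after SUB r6, r6, #1: r6=4-1=3
CMP r6, #0  (cmp 3,0)
BGT top: taken
after ADD r3, r3, #17: r3=22+17=39
after SUB r6, r6, #1: r6=3-1=2
CMP r6, #0  (cmp 2,0)
BGT top: taken
after ADD r3, r3, #17: r3=39+17=56
after SUB r6, r6, #1: r6=2-1=1
CMP r6, #0  (cmp 1,0)
BGT top: taken
after ADD r3, r3, #17: r3=56+17=73
after SUB r6, r6, #1: r6=1-1=0
CMP r6, #0  (cmp 0,0)
BGT top: not taken
after XOR r3, r3, #8: r3=73^8=65
halt.
Total executed instructions: 20.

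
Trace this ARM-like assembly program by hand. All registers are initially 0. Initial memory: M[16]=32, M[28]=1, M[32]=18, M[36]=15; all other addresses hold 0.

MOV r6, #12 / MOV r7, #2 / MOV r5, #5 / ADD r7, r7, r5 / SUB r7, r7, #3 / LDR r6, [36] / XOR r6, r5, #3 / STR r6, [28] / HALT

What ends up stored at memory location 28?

MOV r6, #12 → r6=12
MOV r7, #2 → r7=2
MOV r5, #5 → r5=5
ADD r7, r7, r5 → r7=2+5=7
SUB r7, r7, #3 → r7=7-3=4
LDR r6, [36] → r6=M[36]=15
XOR r6, r5, #3 → r6=5^3=6
STR r6, [28] → M[28]=6
halt.

6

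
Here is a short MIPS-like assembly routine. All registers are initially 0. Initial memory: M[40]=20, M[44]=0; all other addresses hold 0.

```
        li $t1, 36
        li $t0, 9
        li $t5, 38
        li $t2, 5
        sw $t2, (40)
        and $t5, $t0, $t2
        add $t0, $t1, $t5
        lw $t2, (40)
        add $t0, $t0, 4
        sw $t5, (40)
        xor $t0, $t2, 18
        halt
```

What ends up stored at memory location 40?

1

after li $t1, 36: $t1=36
after li $t0, 9: $t0=9
after li $t5, 38: $t5=38
after li $t2, 5: $t2=5
sw $t2, (40) → M[40]=5
after and $t5, $t0, $t2: $t5=9&5=1
after add $t0, $t1, $t5: $t0=36+1=37
after lw $t2, (40): $t2=M[40]=5
after add $t0, $t0, 4: $t0=37+4=41
sw $t5, (40) → M[40]=1
after xor $t0, $t2, 18: $t0=5^18=23
halt.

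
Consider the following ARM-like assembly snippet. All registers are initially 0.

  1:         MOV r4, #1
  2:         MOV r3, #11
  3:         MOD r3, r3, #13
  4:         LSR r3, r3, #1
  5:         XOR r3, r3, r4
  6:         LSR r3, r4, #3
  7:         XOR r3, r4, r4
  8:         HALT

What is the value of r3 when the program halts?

0

MOV r4, #1 → r4=1
MOV r3, #11 → r3=11
MOD r3, r3, #13 → r3=11%13=11
LSR r3, r3, #1 → r3=11>>1=5
XOR r3, r3, r4 → r3=5^1=4
LSR r3, r4, #3 → r3=1>>3=0
XOR r3, r4, r4 → r3=1^1=0
halt.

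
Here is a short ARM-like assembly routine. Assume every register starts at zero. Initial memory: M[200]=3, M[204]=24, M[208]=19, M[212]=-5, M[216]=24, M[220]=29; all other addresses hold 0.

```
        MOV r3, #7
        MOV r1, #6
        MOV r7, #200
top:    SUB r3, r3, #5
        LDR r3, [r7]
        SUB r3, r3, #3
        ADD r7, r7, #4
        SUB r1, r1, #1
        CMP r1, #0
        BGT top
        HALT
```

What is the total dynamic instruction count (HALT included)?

r3=7
r1=6
r7=200
r3=7-5=2
r3=M[200]=3
r3=3-3=0
r7=200+4=204
r1=6-1=5
CMP r1, #0  (cmp 5,0)
BGT top: taken
r3=0-5=-5
r3=M[204]=24
r3=24-3=21
r7=204+4=208
r1=5-1=4
CMP r1, #0  (cmp 4,0)
BGT top: taken
r3=21-5=16
r3=M[208]=19
r3=19-3=16
r7=208+4=212
r1=4-1=3
CMP r1, #0  (cmp 3,0)
BGT top: taken
r3=16-5=11
r3=M[212]=-5
r3=(-5)-3=-8
r7=212+4=216
r1=3-1=2
CMP r1, #0  (cmp 2,0)
BGT top: taken
r3=(-8)-5=-13
r3=M[216]=24
r3=24-3=21
r7=216+4=220
r1=2-1=1
CMP r1, #0  (cmp 1,0)
BGT top: taken
r3=21-5=16
r3=M[220]=29
r3=29-3=26
r7=220+4=224
r1=1-1=0
CMP r1, #0  (cmp 0,0)
BGT top: not taken
halt.
Total executed instructions: 46.

46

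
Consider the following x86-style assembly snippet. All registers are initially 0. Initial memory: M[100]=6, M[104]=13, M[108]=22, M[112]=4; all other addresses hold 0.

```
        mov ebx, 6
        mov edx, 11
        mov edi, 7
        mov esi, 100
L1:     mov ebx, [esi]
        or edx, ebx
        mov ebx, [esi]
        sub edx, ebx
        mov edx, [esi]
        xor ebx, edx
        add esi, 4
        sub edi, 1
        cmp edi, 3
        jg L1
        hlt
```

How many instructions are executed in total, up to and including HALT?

mov ebx, 6 → ebx=6
mov edx, 11 → edx=11
mov edi, 7 → edi=7
mov esi, 100 → esi=100
mov ebx, [esi] → ebx=M[100]=6
or edx, ebx → edx=11|6=15
mov ebx, [esi] → ebx=M[100]=6
sub edx, ebx → edx=15-6=9
mov edx, [esi] → edx=M[100]=6
xor ebx, edx → ebx=6^6=0
add esi, 4 → esi=100+4=104
sub edi, 1 → edi=7-1=6
cmp edi, 3  (cmp 6,3)
jg L1: taken
mov ebx, [esi] → ebx=M[104]=13
or edx, ebx → edx=6|13=15
mov ebx, [esi] → ebx=M[104]=13
sub edx, ebx → edx=15-13=2
mov edx, [esi] → edx=M[104]=13
xor ebx, edx → ebx=13^13=0
add esi, 4 → esi=104+4=108
sub edi, 1 → edi=6-1=5
cmp edi, 3  (cmp 5,3)
jg L1: taken
mov ebx, [esi] → ebx=M[108]=22
or edx, ebx → edx=13|22=31
mov ebx, [esi] → ebx=M[108]=22
sub edx, ebx → edx=31-22=9
mov edx, [esi] → edx=M[108]=22
xor ebx, edx → ebx=22^22=0
add esi, 4 → esi=108+4=112
sub edi, 1 → edi=5-1=4
cmp edi, 3  (cmp 4,3)
jg L1: taken
mov ebx, [esi] → ebx=M[112]=4
or edx, ebx → edx=22|4=22
mov ebx, [esi] → ebx=M[112]=4
sub edx, ebx → edx=22-4=18
mov edx, [esi] → edx=M[112]=4
xor ebx, edx → ebx=4^4=0
add esi, 4 → esi=112+4=116
sub edi, 1 → edi=4-1=3
cmp edi, 3  (cmp 3,3)
jg L1: not taken
halt.
Total executed instructions: 45.

45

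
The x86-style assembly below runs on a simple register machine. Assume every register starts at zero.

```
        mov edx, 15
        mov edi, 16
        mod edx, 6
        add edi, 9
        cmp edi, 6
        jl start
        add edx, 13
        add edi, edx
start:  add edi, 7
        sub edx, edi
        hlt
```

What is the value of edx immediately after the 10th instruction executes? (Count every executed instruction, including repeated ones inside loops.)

edx=15
edi=16
edx=15%6=3
edi=16+9=25
cmp edi, 6  (cmp 25,6)
jl start: not taken
edx=3+13=16
edi=25+16=41
edi=41+7=48
edx=16-48=-32
After step 10: edx = -32.

-32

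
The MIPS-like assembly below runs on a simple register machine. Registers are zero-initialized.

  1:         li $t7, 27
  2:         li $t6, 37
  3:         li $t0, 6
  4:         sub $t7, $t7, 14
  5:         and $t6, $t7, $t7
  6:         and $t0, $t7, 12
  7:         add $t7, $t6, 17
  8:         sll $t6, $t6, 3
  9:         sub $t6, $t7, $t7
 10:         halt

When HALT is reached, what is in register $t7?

$t7=27
$t6=37
$t0=6
$t7=27-14=13
$t6=13&13=13
$t0=13&12=12
$t7=13+17=30
$t6=13<<3=104
$t6=30-30=0
halt.

30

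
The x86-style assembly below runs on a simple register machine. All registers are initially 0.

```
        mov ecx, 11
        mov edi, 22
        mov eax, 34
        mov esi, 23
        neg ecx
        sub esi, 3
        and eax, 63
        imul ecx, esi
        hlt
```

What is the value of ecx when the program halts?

after mov ecx, 11: ecx=11
after mov edi, 22: edi=22
after mov eax, 34: eax=34
after mov esi, 23: esi=23
after neg ecx: ecx=-(11)=-11
after sub esi, 3: esi=23-3=20
after and eax, 63: eax=34&63=34
after imul ecx, esi: ecx=(-11)*20=-220
halt.

-220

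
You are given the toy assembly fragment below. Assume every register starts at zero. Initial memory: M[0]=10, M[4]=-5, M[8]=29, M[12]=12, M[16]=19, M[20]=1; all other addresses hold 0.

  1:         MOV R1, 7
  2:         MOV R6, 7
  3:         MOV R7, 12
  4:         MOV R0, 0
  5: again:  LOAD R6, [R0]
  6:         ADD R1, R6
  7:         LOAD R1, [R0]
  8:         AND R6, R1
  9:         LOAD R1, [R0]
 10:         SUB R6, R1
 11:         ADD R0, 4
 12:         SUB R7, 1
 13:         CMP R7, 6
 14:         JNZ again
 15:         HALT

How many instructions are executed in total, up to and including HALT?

after MOV R1, 7: R1=7
after MOV R6, 7: R6=7
after MOV R7, 12: R7=12
after MOV R0, 0: R0=0
after LOAD R6, [R0]: R6=M[0]=10
after ADD R1, R6: R1=7+10=17
after LOAD R1, [R0]: R1=M[0]=10
after AND R6, R1: R6=10&10=10
after LOAD R1, [R0]: R1=M[0]=10
after SUB R6, R1: R6=10-10=0
after ADD R0, 4: R0=0+4=4
after SUB R7, 1: R7=12-1=11
CMP R7, 6  (cmp 11,6)
JNZ again: taken
after LOAD R6, [R0]: R6=M[4]=-5
after ADD R1, R6: R1=10+(-5)=5
after LOAD R1, [R0]: R1=M[4]=-5
after AND R6, R1: R6=(-5)&(-5)=-5
after LOAD R1, [R0]: R1=M[4]=-5
after SUB R6, R1: R6=(-5)-(-5)=0
after ADD R0, 4: R0=4+4=8
after SUB R7, 1: R7=11-1=10
CMP R7, 6  (cmp 10,6)
JNZ again: taken
after LOAD R6, [R0]: R6=M[8]=29
after ADD R1, R6: R1=(-5)+29=24
after LOAD R1, [R0]: R1=M[8]=29
after AND R6, R1: R6=29&29=29
after LOAD R1, [R0]: R1=M[8]=29
after SUB R6, R1: R6=29-29=0
after ADD R0, 4: R0=8+4=12
after SUB R7, 1: R7=10-1=9
CMP R7, 6  (cmp 9,6)
JNZ again: taken
after LOAD R6, [R0]: R6=M[12]=12
after ADD R1, R6: R1=29+12=41
after LOAD R1, [R0]: R1=M[12]=12
after AND R6, R1: R6=12&12=12
after LOAD R1, [R0]: R1=M[12]=12
after SUB R6, R1: R6=12-12=0
after ADD R0, 4: R0=12+4=16
after SUB R7, 1: R7=9-1=8
CMP R7, 6  (cmp 8,6)
JNZ again: taken
after LOAD R6, [R0]: R6=M[16]=19
after ADD R1, R6: R1=12+19=31
after LOAD R1, [R0]: R1=M[16]=19
after AND R6, R1: R6=19&19=19
after LOAD R1, [R0]: R1=M[16]=19
after SUB R6, R1: R6=19-19=0
after ADD R0, 4: R0=16+4=20
after SUB R7, 1: R7=8-1=7
CMP R7, 6  (cmp 7,6)
JNZ again: taken
after LOAD R6, [R0]: R6=M[20]=1
after ADD R1, R6: R1=19+1=20
after LOAD R1, [R0]: R1=M[20]=1
after AND R6, R1: R6=1&1=1
after LOAD R1, [R0]: R1=M[20]=1
after SUB R6, R1: R6=1-1=0
after ADD R0, 4: R0=20+4=24
after SUB R7, 1: R7=7-1=6
CMP R7, 6  (cmp 6,6)
JNZ again: not taken
halt.
Total executed instructions: 65.

65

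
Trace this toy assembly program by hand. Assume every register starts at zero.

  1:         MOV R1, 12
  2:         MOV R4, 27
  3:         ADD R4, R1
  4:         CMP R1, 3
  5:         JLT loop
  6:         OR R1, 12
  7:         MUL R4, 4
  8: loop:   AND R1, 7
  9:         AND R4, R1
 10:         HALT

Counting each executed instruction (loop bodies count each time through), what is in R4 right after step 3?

MOV R1, 12 → R1=12
MOV R4, 27 → R4=27
ADD R4, R1 → R4=27+12=39
After step 3: R4 = 39.

39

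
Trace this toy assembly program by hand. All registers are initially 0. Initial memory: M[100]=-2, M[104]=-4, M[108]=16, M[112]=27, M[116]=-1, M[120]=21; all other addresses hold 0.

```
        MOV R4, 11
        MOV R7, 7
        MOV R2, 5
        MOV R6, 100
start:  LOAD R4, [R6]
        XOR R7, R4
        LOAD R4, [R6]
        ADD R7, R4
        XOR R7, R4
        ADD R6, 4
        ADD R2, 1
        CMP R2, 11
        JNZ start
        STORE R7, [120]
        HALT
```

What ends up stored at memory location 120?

R4=11
R7=7
R2=5
R6=100
R4=M[100]=-2
R7=7^(-2)=-7
R4=M[100]=-2
R7=(-7)+(-2)=-9
R7=(-9)^(-2)=9
R6=100+4=104
R2=5+1=6
CMP R2, 11  (cmp 6,11)
JNZ start: taken
R4=M[104]=-4
R7=9^(-4)=-11
R4=M[104]=-4
R7=(-11)+(-4)=-15
R7=(-15)^(-4)=13
R6=104+4=108
R2=6+1=7
CMP R2, 11  (cmp 7,11)
JNZ start: taken
R4=M[108]=16
R7=13^16=29
R4=M[108]=16
R7=29+16=45
R7=45^16=61
R6=108+4=112
R2=7+1=8
CMP R2, 11  (cmp 8,11)
JNZ start: taken
R4=M[112]=27
R7=61^27=38
R4=M[112]=27
R7=38+27=65
R7=65^27=90
R6=112+4=116
R2=8+1=9
CMP R2, 11  (cmp 9,11)
JNZ start: taken
R4=M[116]=-1
R7=90^(-1)=-91
R4=M[116]=-1
R7=(-91)+(-1)=-92
R7=(-92)^(-1)=91
R6=116+4=120
R2=9+1=10
CMP R2, 11  (cmp 10,11)
JNZ start: taken
R4=M[120]=21
R7=91^21=78
R4=M[120]=21
R7=78+21=99
R7=99^21=118
R6=120+4=124
R2=10+1=11
CMP R2, 11  (cmp 11,11)
JNZ start: not taken
STORE R7, [120] → M[120]=118
halt.

118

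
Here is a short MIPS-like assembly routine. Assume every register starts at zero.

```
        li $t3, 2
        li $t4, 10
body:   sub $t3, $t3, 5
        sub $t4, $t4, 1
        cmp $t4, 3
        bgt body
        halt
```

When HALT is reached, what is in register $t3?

-33

$t3=2
$t4=10
$t3=2-5=-3
$t4=10-1=9
cmp $t4, 3  (cmp 9,3)
bgt body: taken
$t3=(-3)-5=-8
$t4=9-1=8
cmp $t4, 3  (cmp 8,3)
bgt body: taken
$t3=(-8)-5=-13
$t4=8-1=7
cmp $t4, 3  (cmp 7,3)
bgt body: taken
$t3=(-13)-5=-18
$t4=7-1=6
cmp $t4, 3  (cmp 6,3)
bgt body: taken
$t3=(-18)-5=-23
$t4=6-1=5
cmp $t4, 3  (cmp 5,3)
bgt body: taken
$t3=(-23)-5=-28
$t4=5-1=4
cmp $t4, 3  (cmp 4,3)
bgt body: taken
$t3=(-28)-5=-33
$t4=4-1=3
cmp $t4, 3  (cmp 3,3)
bgt body: not taken
halt.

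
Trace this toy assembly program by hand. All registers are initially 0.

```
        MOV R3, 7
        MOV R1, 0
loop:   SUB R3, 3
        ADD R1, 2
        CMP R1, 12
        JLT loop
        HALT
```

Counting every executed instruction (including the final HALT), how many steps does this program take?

27

R3=7
R1=0
R3=7-3=4
R1=0+2=2
CMP R1, 12  (cmp 2,12)
JLT loop: taken
R3=4-3=1
R1=2+2=4
CMP R1, 12  (cmp 4,12)
JLT loop: taken
R3=1-3=-2
R1=4+2=6
CMP R1, 12  (cmp 6,12)
JLT loop: taken
R3=(-2)-3=-5
R1=6+2=8
CMP R1, 12  (cmp 8,12)
JLT loop: taken
R3=(-5)-3=-8
R1=8+2=10
CMP R1, 12  (cmp 10,12)
JLT loop: taken
R3=(-8)-3=-11
R1=10+2=12
CMP R1, 12  (cmp 12,12)
JLT loop: not taken
halt.
Total executed instructions: 27.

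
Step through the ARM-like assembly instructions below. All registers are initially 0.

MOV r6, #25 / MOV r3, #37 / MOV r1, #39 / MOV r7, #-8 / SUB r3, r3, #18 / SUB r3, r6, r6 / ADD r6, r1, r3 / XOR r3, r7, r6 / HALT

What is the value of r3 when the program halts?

r6=25
r3=37
r1=39
r7=-8
r3=37-18=19
r3=25-25=0
r6=39+0=39
r3=(-8)^39=-33
halt.

-33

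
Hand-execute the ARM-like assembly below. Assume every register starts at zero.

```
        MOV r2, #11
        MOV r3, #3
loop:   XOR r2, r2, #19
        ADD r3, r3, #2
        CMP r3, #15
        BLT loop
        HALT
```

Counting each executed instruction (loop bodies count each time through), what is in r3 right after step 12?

9

after MOV r2, #11: r2=11
after MOV r3, #3: r3=3
after XOR r2, r2, #19: r2=11^19=24
after ADD r3, r3, #2: r3=3+2=5
CMP r3, #15  (cmp 5,15)
BLT loop: taken
after XOR r2, r2, #19: r2=24^19=11
after ADD r3, r3, #2: r3=5+2=7
CMP r3, #15  (cmp 7,15)
BLT loop: taken
after XOR r2, r2, #19: r2=11^19=24
after ADD r3, r3, #2: r3=7+2=9
After step 12: r3 = 9.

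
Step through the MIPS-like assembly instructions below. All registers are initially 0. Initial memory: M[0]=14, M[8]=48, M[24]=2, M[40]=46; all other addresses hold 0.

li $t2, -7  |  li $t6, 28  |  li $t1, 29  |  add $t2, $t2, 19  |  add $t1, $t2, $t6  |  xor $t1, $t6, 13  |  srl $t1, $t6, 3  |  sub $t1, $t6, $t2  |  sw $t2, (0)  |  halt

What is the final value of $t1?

16

after li $t2, -7: $t2=-7
after li $t6, 28: $t6=28
after li $t1, 29: $t1=29
after add $t2, $t2, 19: $t2=(-7)+19=12
after add $t1, $t2, $t6: $t1=12+28=40
after xor $t1, $t6, 13: $t1=28^13=17
after srl $t1, $t6, 3: $t1=28>>3=3
after sub $t1, $t6, $t2: $t1=28-12=16
sw $t2, (0) → M[0]=12
halt.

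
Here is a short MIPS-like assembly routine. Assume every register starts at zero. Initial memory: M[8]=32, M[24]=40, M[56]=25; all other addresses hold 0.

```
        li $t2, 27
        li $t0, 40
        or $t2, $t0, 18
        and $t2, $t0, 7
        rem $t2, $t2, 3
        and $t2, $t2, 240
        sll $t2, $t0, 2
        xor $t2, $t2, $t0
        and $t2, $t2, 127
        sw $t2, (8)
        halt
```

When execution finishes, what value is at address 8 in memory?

8

$t2=27
$t0=40
$t2=40|18=58
$t2=40&7=0
$t2=0%3=0
$t2=0&240=0
$t2=40<<2=160
$t2=160^40=136
$t2=136&127=8
sw $t2, (8) → M[8]=8
halt.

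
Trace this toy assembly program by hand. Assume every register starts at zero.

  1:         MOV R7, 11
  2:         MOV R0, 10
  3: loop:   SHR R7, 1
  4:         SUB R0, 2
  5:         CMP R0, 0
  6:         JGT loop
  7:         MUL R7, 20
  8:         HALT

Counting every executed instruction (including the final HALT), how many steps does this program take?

24

R7=11
R0=10
R7=11>>1=5
R0=10-2=8
CMP R0, 0  (cmp 8,0)
JGT loop: taken
R7=5>>1=2
R0=8-2=6
CMP R0, 0  (cmp 6,0)
JGT loop: taken
R7=2>>1=1
R0=6-2=4
CMP R0, 0  (cmp 4,0)
JGT loop: taken
R7=1>>1=0
R0=4-2=2
CMP R0, 0  (cmp 2,0)
JGT loop: taken
R7=0>>1=0
R0=2-2=0
CMP R0, 0  (cmp 0,0)
JGT loop: not taken
R7=0*20=0
halt.
Total executed instructions: 24.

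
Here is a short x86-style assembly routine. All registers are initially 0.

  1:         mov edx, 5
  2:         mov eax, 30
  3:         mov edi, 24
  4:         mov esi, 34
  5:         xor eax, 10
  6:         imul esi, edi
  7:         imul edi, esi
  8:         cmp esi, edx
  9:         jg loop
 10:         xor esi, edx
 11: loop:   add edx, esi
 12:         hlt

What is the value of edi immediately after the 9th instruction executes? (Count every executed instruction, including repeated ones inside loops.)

edx=5
eax=30
edi=24
esi=34
eax=30^10=20
esi=34*24=816
edi=24*816=19584
cmp esi, edx  (cmp 816,5)
jg loop: taken
After step 9: edi = 19584.

19584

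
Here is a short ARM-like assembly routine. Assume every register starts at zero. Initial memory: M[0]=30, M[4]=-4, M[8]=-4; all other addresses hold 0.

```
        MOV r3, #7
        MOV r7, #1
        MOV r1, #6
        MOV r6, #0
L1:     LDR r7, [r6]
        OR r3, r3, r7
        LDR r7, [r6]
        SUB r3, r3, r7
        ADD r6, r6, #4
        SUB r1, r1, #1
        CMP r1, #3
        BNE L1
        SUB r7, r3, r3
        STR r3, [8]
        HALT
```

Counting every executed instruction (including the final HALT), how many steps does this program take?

MOV r3, #7 → r3=7
MOV r7, #1 → r7=1
MOV r1, #6 → r1=6
MOV r6, #0 → r6=0
LDR r7, [r6] → r7=M[0]=30
OR r3, r3, r7 → r3=7|30=31
LDR r7, [r6] → r7=M[0]=30
SUB r3, r3, r7 → r3=31-30=1
ADD r6, r6, #4 → r6=0+4=4
SUB r1, r1, #1 → r1=6-1=5
CMP r1, #3  (cmp 5,3)
BNE L1: taken
LDR r7, [r6] → r7=M[4]=-4
OR r3, r3, r7 → r3=1|(-4)=-3
LDR r7, [r6] → r7=M[4]=-4
SUB r3, r3, r7 → r3=(-3)-(-4)=1
ADD r6, r6, #4 → r6=4+4=8
SUB r1, r1, #1 → r1=5-1=4
CMP r1, #3  (cmp 4,3)
BNE L1: taken
LDR r7, [r6] → r7=M[8]=-4
OR r3, r3, r7 → r3=1|(-4)=-3
LDR r7, [r6] → r7=M[8]=-4
SUB r3, r3, r7 → r3=(-3)-(-4)=1
ADD r6, r6, #4 → r6=8+4=12
SUB r1, r1, #1 → r1=4-1=3
CMP r1, #3  (cmp 3,3)
BNE L1: not taken
SUB r7, r3, r3 → r7=1-1=0
STR r3, [8] → M[8]=1
halt.
Total executed instructions: 31.

31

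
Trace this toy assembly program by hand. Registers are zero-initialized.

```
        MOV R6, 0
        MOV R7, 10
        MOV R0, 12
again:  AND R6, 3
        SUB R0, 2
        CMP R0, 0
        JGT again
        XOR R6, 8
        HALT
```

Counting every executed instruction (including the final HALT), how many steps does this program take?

29

R6=0
R7=10
R0=12
R6=0&3=0
R0=12-2=10
CMP R0, 0  (cmp 10,0)
JGT again: taken
R6=0&3=0
R0=10-2=8
CMP R0, 0  (cmp 8,0)
JGT again: taken
R6=0&3=0
R0=8-2=6
CMP R0, 0  (cmp 6,0)
JGT again: taken
R6=0&3=0
R0=6-2=4
CMP R0, 0  (cmp 4,0)
JGT again: taken
R6=0&3=0
R0=4-2=2
CMP R0, 0  (cmp 2,0)
JGT again: taken
R6=0&3=0
R0=2-2=0
CMP R0, 0  (cmp 0,0)
JGT again: not taken
R6=0^8=8
halt.
Total executed instructions: 29.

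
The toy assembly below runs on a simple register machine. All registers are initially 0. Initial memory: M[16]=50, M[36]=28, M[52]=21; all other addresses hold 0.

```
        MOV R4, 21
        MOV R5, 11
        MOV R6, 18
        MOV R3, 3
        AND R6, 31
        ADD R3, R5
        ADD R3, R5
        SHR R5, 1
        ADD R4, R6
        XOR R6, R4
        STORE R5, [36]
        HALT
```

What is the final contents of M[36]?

5

after MOV R4, 21: R4=21
after MOV R5, 11: R5=11
after MOV R6, 18: R6=18
after MOV R3, 3: R3=3
after AND R6, 31: R6=18&31=18
after ADD R3, R5: R3=3+11=14
after ADD R3, R5: R3=14+11=25
after SHR R5, 1: R5=11>>1=5
after ADD R4, R6: R4=21+18=39
after XOR R6, R4: R6=18^39=53
STORE R5, [36] → M[36]=5
halt.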